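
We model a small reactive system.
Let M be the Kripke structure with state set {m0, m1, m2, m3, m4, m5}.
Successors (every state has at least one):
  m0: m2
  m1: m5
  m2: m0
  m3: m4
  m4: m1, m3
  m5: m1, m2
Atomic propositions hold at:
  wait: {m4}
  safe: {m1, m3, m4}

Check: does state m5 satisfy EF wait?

EF wait: least fixpoint, start Z0 = {m4}, add states with some successor in Z. Z1 = {m3, m4}; fixed.
Sat(EF wait) = {m3, m4}
m5 ∉ Sat(EF wait) = {m3, m4}, so the formula does not hold at m5.

No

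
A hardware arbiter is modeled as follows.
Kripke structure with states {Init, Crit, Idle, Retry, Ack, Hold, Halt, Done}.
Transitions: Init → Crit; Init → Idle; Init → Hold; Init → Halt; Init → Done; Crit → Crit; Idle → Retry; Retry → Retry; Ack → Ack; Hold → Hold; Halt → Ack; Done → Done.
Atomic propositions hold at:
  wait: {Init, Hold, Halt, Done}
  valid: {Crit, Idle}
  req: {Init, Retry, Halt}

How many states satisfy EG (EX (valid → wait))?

7

Sat(valid → wait) = {Init, Retry, Ack, Hold, Halt, Done}
Sat(EX (valid → wait)) = {s : some successor in {Init, Retry, Ack, Hold, Halt, Done}} = {Init, Idle, Retry, Ack, Hold, Halt, Done}
EG (EX (valid → wait)): greatest fixpoint, start Z0 = {Init, Idle, Retry, Ack, Hold, Halt, Done}, keep only states in Sat with some successor in Z. Already a fixed point.
Sat(EG (EX (valid → wait))) = {Init, Idle, Retry, Ack, Hold, Halt, Done}
|Sat(EG (EX (valid → wait)))| = |{Init, Idle, Retry, Ack, Hold, Halt, Done}| = 7.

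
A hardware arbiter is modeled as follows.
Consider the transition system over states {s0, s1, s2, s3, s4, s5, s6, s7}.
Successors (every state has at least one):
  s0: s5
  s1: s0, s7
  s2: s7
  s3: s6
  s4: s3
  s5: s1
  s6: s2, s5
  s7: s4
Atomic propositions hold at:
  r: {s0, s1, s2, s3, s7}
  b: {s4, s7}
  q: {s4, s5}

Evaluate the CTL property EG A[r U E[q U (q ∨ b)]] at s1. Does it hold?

Sat(q ∨ b) = {s4, s5, s7}
E[q U (q ∨ b)]: least fixpoint, start Z0 = Sat((q ∨ b)) = {s4, s5, s7}, add states in Sat(q) with some successor in Z. Already a fixed point.
Sat(E[q U (q ∨ b)]) = {s4, s5, s7}
A[r U E[q U (q ∨ b)]]: least fixpoint, start Z0 = Sat(E[q U (q ∨ b)]) = {s4, s5, s7}, add states in Sat(r) with every successor in Z. Z1 = {s0, s2, s4, s5, s7}; Z2 = {s0, s1, s2, s4, s5, s7}; fixed.
Sat(A[r U E[q U (q ∨ b)]]) = {s0, s1, s2, s4, s5, s7}
EG A[r U E[q U (q ∨ b)]]: greatest fixpoint, start Z0 = {s0, s1, s2, s4, s5, s7}, keep only states in Sat with some successor in Z. Z1 = {s0, s1, s2, s5, s7}; Z2 = {s0, s1, s2, s5}; Z3 = {s0, s1, s5}; fixed.
Sat(EG A[r U E[q U (q ∨ b)]]) = {s0, s1, s5}
s1 ∈ Sat(EG A[r U E[q U (q ∨ b)]]) = {s0, s1, s5}, so the formula holds at s1.

Yes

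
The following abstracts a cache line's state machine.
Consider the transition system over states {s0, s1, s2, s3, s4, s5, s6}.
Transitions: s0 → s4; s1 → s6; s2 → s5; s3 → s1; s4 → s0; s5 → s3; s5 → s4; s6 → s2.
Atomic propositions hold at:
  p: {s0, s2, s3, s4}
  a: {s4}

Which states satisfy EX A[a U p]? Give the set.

A[a U p]: least fixpoint, start Z0 = Sat(p) = {s0, s2, s3, s4}, add states in Sat(a) with every successor in Z. Already a fixed point.
Sat(A[a U p]) = {s0, s2, s3, s4}
Sat(EX A[a U p]) = {s : some successor in {s0, s2, s3, s4}} = {s0, s4, s5, s6}

{s0, s4, s5, s6}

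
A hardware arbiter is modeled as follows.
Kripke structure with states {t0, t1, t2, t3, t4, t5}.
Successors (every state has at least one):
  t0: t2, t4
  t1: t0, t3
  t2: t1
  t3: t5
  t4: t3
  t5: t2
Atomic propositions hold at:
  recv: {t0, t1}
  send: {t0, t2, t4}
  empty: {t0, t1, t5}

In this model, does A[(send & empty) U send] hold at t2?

Yes

Sat(send & empty) = {t0}
A[(send & empty) U send]: least fixpoint, start Z0 = Sat(send) = {t0, t2, t4}, add states in Sat(send & empty) with every successor in Z. Already a fixed point.
Sat(A[(send & empty) U send]) = {t0, t2, t4}
t2 ∈ Sat(A[(send & empty) U send]) = {t0, t2, t4}, so the formula holds at t2.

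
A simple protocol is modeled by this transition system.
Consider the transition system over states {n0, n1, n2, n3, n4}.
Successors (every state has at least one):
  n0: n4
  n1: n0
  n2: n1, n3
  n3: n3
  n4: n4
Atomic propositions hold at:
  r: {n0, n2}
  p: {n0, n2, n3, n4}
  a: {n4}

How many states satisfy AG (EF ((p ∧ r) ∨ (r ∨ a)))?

Sat(p ∧ r) = {n0, n2}
Sat(r ∨ a) = {n0, n2, n4}
Sat((p ∧ r) ∨ (r ∨ a)) = {n0, n2, n4}
EF ((p ∧ r) ∨ (r ∨ a)): least fixpoint, start Z0 = {n0, n2, n4}, add states with some successor in Z. Z1 = {n0, n1, n2, n4}; fixed.
Sat(EF ((p ∧ r) ∨ (r ∨ a))) = {n0, n1, n2, n4}
AG (EF ((p ∧ r) ∨ (r ∨ a))): greatest fixpoint, start Z0 = {n0, n1, n2, n4}, keep only states in Sat with every successor in Z. Z1 = {n0, n1, n4}; fixed.
Sat(AG (EF ((p ∧ r) ∨ (r ∨ a)))) = {n0, n1, n4}
|Sat(AG (EF ((p ∧ r) ∨ (r ∨ a))))| = |{n0, n1, n4}| = 3.

3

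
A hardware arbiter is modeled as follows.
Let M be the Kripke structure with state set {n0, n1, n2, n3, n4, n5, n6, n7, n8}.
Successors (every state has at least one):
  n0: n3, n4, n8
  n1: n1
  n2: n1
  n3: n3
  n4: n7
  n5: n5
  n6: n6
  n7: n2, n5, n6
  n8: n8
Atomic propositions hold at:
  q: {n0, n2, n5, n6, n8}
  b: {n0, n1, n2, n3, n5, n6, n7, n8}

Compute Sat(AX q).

Sat(AX q) = {s : every successor in {n0, n2, n5, n6, n8}} = {n5, n6, n7, n8}

{n5, n6, n7, n8}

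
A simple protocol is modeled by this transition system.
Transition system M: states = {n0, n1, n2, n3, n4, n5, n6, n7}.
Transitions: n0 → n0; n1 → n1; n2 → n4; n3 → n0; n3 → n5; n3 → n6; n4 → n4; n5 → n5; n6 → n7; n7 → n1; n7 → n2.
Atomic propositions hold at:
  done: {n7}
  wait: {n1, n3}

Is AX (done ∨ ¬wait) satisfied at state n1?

No

Sat(¬wait) = {n0, n2, n4, n5, n6, n7}
Sat(done ∨ ¬wait) = {n0, n2, n4, n5, n6, n7}
Sat(AX (done ∨ ¬wait)) = {s : every successor in {n0, n2, n4, n5, n6, n7}} = {n0, n2, n3, n4, n5, n6}
n1 ∉ Sat(AX (done ∨ ¬wait)) = {n0, n2, n3, n4, n5, n6}, so the formula does not hold at n1.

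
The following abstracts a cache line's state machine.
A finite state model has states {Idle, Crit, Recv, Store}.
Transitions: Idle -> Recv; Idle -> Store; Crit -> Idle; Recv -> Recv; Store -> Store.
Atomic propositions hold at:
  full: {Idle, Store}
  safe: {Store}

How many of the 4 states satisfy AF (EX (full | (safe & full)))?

3

Sat(safe & full) = {Store}
Sat(full | (safe & full)) = {Idle, Store}
Sat(EX (full | (safe & full))) = {s : some successor in {Idle, Store}} = {Idle, Crit, Store}
AF (EX (full | (safe & full))): least fixpoint, start Z0 = {Idle, Crit, Store}, add states with every successor in Z. Already a fixed point.
Sat(AF (EX (full | (safe & full)))) = {Idle, Crit, Store}
|Sat(AF (EX (full | (safe & full))))| = |{Idle, Crit, Store}| = 3.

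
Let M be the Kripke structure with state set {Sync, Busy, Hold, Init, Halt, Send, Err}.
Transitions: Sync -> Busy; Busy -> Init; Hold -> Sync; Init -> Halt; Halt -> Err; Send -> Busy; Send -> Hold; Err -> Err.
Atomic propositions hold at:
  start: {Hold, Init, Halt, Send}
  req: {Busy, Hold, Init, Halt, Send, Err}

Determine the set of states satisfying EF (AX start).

Sat(AX start) = {s : every successor in {Hold, Init, Halt, Send}} = {Busy, Init}
EF (AX start): least fixpoint, start Z0 = {Busy, Init}, add states with some successor in Z. Z1 = {Sync, Busy, Init, Send}; Z2 = {Sync, Busy, Hold, Init, Send}; fixed.
Sat(EF (AX start)) = {Sync, Busy, Hold, Init, Send}

{Sync, Busy, Hold, Init, Send}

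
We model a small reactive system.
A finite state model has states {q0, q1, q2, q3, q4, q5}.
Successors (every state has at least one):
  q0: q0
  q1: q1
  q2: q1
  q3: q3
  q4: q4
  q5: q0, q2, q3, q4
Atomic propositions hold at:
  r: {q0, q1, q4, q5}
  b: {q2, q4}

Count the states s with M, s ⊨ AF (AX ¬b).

4

Sat(¬b) = {q0, q1, q3, q5}
Sat(AX ¬b) = {s : every successor in {q0, q1, q3, q5}} = {q0, q1, q2, q3}
AF (AX ¬b): least fixpoint, start Z0 = {q0, q1, q2, q3}, add states with every successor in Z. Already a fixed point.
Sat(AF (AX ¬b)) = {q0, q1, q2, q3}
|Sat(AF (AX ¬b))| = |{q0, q1, q2, q3}| = 4.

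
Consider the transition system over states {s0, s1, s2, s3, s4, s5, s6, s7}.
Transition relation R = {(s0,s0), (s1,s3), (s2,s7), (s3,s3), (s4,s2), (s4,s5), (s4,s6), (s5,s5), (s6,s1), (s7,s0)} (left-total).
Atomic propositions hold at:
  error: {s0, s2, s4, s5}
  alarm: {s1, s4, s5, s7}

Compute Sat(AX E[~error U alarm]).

{s2, s5, s6}

Sat(~error) = {s1, s3, s6, s7}
E[~error U alarm]: least fixpoint, start Z0 = Sat(alarm) = {s1, s4, s5, s7}, add states in Sat(~error) with some successor in Z. Z1 = {s1, s4, s5, s6, s7}; fixed.
Sat(E[~error U alarm]) = {s1, s4, s5, s6, s7}
Sat(AX E[~error U alarm]) = {s : every successor in {s1, s4, s5, s6, s7}} = {s2, s5, s6}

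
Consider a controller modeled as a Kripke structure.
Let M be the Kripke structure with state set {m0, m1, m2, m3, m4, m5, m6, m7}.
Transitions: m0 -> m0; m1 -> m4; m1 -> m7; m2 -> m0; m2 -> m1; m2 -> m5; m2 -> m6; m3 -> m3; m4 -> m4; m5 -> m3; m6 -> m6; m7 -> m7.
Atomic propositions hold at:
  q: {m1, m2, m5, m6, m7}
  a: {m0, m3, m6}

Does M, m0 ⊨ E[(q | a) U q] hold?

No

Sat(q | a) = {m0, m1, m2, m3, m5, m6, m7}
E[(q | a) U q]: least fixpoint, start Z0 = Sat(q) = {m1, m2, m5, m6, m7}, add states in Sat(q | a) with some successor in Z. Already a fixed point.
Sat(E[(q | a) U q]) = {m1, m2, m5, m6, m7}
m0 ∉ Sat(E[(q | a) U q]) = {m1, m2, m5, m6, m7}, so the formula does not hold at m0.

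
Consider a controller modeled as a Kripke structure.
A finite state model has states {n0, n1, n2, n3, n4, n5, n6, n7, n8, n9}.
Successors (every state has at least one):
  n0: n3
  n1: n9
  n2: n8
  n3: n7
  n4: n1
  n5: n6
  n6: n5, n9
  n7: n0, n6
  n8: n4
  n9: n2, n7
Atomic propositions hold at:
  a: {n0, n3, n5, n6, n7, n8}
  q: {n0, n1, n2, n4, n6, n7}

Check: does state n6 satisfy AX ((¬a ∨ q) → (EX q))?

Yes

Sat(¬a) = {n1, n2, n4, n9}
Sat(¬a ∨ q) = {n0, n1, n2, n4, n6, n7, n9}
Sat(EX q) = {s : some successor in {n0, n1, n2, n4, n6, n7}} = {n3, n4, n5, n7, n8, n9}
Sat((¬a ∨ q) → (EX q)) = {n3, n4, n5, n7, n8, n9}
Sat(AX ((¬a ∨ q) → (EX q))) = {s : every successor in {n3, n4, n5, n7, n8, n9}} = {n0, n1, n2, n3, n6, n8}
n6 ∈ Sat(AX ((¬a ∨ q) → (EX q))) = {n0, n1, n2, n3, n6, n8}, so the formula holds at n6.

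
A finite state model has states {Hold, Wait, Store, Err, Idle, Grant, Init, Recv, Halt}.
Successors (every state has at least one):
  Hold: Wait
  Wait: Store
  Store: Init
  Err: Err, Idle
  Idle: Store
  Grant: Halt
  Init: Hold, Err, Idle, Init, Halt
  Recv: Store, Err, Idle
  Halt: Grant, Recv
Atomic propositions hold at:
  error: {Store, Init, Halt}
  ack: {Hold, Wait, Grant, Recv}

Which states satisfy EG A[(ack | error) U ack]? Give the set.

{Grant, Halt}

Sat(ack | error) = {Hold, Wait, Store, Grant, Init, Recv, Halt}
A[(ack | error) U ack]: least fixpoint, start Z0 = Sat(ack) = {Hold, Wait, Grant, Recv}, add states in Sat(ack | error) with every successor in Z. Z1 = {Hold, Wait, Grant, Recv, Halt}; fixed.
Sat(A[(ack | error) U ack]) = {Hold, Wait, Grant, Recv, Halt}
EG A[(ack | error) U ack]: greatest fixpoint, start Z0 = {Hold, Wait, Grant, Recv, Halt}, keep only states in Sat with some successor in Z. Z1 = {Hold, Grant, Halt}; Z2 = {Grant, Halt}; fixed.
Sat(EG A[(ack | error) U ack]) = {Grant, Halt}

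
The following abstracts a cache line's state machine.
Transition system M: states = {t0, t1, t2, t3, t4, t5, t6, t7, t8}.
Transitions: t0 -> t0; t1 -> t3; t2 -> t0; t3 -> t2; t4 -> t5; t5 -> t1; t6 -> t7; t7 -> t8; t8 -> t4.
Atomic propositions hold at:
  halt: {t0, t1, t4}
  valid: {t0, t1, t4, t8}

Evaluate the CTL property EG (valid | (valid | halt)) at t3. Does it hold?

Sat(valid | halt) = {t0, t1, t4, t8}
Sat(valid | (valid | halt)) = {t0, t1, t4, t8}
EG (valid | (valid | halt)): greatest fixpoint, start Z0 = {t0, t1, t4, t8}, keep only states in Sat with some successor in Z. Z1 = {t0, t8}; Z2 = {t0}; fixed.
Sat(EG (valid | (valid | halt))) = {t0}
t3 ∉ Sat(EG (valid | (valid | halt))) = {t0}, so the formula does not hold at t3.

No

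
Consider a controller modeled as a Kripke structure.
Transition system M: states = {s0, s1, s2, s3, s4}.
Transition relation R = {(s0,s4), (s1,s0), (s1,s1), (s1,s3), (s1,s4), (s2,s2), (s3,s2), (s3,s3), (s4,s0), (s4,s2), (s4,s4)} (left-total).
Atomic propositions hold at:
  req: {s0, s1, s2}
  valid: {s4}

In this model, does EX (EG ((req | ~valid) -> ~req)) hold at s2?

No

Sat(~valid) = {s0, s1, s2, s3}
Sat(req | ~valid) = {s0, s1, s2, s3}
Sat(~req) = {s3, s4}
Sat((req | ~valid) -> ~req) = {s3, s4}
EG ((req | ~valid) -> ~req): greatest fixpoint, start Z0 = {s3, s4}, keep only states in Sat with some successor in Z. Already a fixed point.
Sat(EG ((req | ~valid) -> ~req)) = {s3, s4}
Sat(EX (EG ((req | ~valid) -> ~req))) = {s : some successor in {s3, s4}} = {s0, s1, s3, s4}
s2 ∉ Sat(EX (EG ((req | ~valid) -> ~req))) = {s0, s1, s3, s4}, so the formula does not hold at s2.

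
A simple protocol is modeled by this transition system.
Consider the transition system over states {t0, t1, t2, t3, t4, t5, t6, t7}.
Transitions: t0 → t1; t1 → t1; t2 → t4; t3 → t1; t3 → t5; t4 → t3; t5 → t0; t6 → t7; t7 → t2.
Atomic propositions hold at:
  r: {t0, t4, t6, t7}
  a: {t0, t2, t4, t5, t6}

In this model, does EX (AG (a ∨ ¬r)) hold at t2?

Sat(¬r) = {t1, t2, t3, t5}
Sat(a ∨ ¬r) = {t0, t1, t2, t3, t4, t5, t6}
AG (a ∨ ¬r): greatest fixpoint, start Z0 = {t0, t1, t2, t3, t4, t5, t6}, keep only states in Sat with every successor in Z. Z1 = {t0, t1, t2, t3, t4, t5}; fixed.
Sat(AG (a ∨ ¬r)) = {t0, t1, t2, t3, t4, t5}
Sat(EX (AG (a ∨ ¬r))) = {s : some successor in {t0, t1, t2, t3, t4, t5}} = {t0, t1, t2, t3, t4, t5, t7}
t2 ∈ Sat(EX (AG (a ∨ ¬r))) = {t0, t1, t2, t3, t4, t5, t7}, so the formula holds at t2.

Yes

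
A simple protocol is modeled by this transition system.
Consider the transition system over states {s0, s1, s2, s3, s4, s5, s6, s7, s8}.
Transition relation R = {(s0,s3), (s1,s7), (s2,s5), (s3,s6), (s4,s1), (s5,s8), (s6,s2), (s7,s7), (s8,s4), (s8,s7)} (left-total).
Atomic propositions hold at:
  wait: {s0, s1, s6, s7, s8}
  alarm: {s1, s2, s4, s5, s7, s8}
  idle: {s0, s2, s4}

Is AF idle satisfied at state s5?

AF idle: least fixpoint, start Z0 = {s0, s2, s4}, add states with every successor in Z. Z1 = {s0, s2, s4, s6}; Z2 = {s0, s2, s3, s4, s6}; fixed.
Sat(AF idle) = {s0, s2, s3, s4, s6}
s5 ∉ Sat(AF idle) = {s0, s2, s3, s4, s6}, so the formula does not hold at s5.

No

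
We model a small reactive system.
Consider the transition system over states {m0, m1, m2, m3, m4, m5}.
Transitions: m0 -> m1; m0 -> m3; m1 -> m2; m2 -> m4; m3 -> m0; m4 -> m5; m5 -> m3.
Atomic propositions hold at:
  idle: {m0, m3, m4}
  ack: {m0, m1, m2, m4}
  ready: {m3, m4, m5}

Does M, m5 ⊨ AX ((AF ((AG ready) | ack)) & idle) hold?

AG ready: greatest fixpoint, start Z0 = {m3, m4, m5}, keep only states in Sat with every successor in Z. Z1 = {m4, m5}; Z2 = {m4}; Z3 = ∅; fixed.
Sat(AG ready) = ∅
Sat((AG ready) | ack) = {m0, m1, m2, m4}
AF ((AG ready) | ack): least fixpoint, start Z0 = {m0, m1, m2, m4}, add states with every successor in Z. Z1 = {m0, m1, m2, m3, m4}; Z2 = {m0, m1, m2, m3, m4, m5}; fixed.
Sat(AF ((AG ready) | ack)) = {m0, m1, m2, m3, m4, m5}
Sat((AF ((AG ready) | ack)) & idle) = {m0, m3, m4}
Sat(AX ((AF ((AG ready) | ack)) & idle)) = {s : every successor in {m0, m3, m4}} = {m2, m3, m5}
m5 ∈ Sat(AX ((AF ((AG ready) | ack)) & idle)) = {m2, m3, m5}, so the formula holds at m5.

Yes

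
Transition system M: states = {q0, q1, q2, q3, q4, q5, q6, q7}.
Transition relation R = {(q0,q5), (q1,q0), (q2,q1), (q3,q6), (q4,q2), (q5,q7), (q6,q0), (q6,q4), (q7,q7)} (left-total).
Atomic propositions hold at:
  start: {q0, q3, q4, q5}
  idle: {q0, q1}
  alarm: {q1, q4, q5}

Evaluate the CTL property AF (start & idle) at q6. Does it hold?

Yes

Sat(start & idle) = {q0}
AF (start & idle): least fixpoint, start Z0 = {q0}, add states with every successor in Z. Z1 = {q0, q1}; Z2 = {q0, q1, q2}; Z3 = {q0, q1, q2, q4}; Z4 = {q0, q1, q2, q4, q6}; Z5 = {q0, q1, q2, q3, q4, q6}; fixed.
Sat(AF (start & idle)) = {q0, q1, q2, q3, q4, q6}
q6 ∈ Sat(AF (start & idle)) = {q0, q1, q2, q3, q4, q6}, so the formula holds at q6.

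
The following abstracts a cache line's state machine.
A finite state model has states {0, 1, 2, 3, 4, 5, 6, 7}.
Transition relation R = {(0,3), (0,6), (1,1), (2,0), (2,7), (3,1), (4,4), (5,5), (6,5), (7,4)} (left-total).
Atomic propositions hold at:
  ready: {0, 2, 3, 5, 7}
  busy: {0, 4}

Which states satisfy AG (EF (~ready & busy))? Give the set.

Sat(~ready) = {1, 4, 6}
Sat(~ready & busy) = {4}
EF (~ready & busy): least fixpoint, start Z0 = {4}, add states with some successor in Z. Z1 = {4, 7}; Z2 = {2, 4, 7}; fixed.
Sat(EF (~ready & busy)) = {2, 4, 7}
AG (EF (~ready & busy)): greatest fixpoint, start Z0 = {2, 4, 7}, keep only states in Sat with every successor in Z. Z1 = {4, 7}; fixed.
Sat(AG (EF (~ready & busy))) = {4, 7}

{4, 7}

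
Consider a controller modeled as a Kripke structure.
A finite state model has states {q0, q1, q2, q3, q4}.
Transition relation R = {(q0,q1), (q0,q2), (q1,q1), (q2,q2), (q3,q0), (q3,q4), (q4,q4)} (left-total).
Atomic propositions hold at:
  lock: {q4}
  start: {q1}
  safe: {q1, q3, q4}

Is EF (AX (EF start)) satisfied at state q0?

EF start: least fixpoint, start Z0 = {q1}, add states with some successor in Z. Z1 = {q0, q1}; Z2 = {q0, q1, q3}; fixed.
Sat(EF start) = {q0, q1, q3}
Sat(AX (EF start)) = {s : every successor in {q0, q1, q3}} = {q1}
EF (AX (EF start)): least fixpoint, start Z0 = {q1}, add states with some successor in Z. Z1 = {q0, q1}; Z2 = {q0, q1, q3}; fixed.
Sat(EF (AX (EF start))) = {q0, q1, q3}
q0 ∈ Sat(EF (AX (EF start))) = {q0, q1, q3}, so the formula holds at q0.

Yes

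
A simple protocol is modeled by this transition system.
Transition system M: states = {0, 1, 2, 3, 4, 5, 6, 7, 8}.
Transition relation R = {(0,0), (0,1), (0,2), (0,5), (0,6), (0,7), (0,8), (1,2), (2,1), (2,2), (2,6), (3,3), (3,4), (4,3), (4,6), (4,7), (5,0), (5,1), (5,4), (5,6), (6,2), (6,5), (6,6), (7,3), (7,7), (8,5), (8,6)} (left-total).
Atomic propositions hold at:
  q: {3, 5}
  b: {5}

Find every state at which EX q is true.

Sat(EX q) = {s : some successor in {3, 5}} = {0, 3, 4, 6, 7, 8}

{0, 3, 4, 6, 7, 8}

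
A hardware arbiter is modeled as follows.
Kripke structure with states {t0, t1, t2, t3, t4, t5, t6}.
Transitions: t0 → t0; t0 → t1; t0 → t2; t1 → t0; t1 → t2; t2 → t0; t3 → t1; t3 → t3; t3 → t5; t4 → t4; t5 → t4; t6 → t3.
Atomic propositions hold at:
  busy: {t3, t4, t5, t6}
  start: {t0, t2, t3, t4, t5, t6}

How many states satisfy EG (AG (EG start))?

EG start: greatest fixpoint, start Z0 = {t0, t2, t3, t4, t5, t6}, keep only states in Sat with some successor in Z. Already a fixed point.
Sat(EG start) = {t0, t2, t3, t4, t5, t6}
AG (EG start): greatest fixpoint, start Z0 = {t0, t2, t3, t4, t5, t6}, keep only states in Sat with every successor in Z. Z1 = {t2, t4, t5, t6}; Z2 = {t4, t5}; fixed.
Sat(AG (EG start)) = {t4, t5}
EG (AG (EG start)): greatest fixpoint, start Z0 = {t4, t5}, keep only states in Sat with some successor in Z. Already a fixed point.
Sat(EG (AG (EG start))) = {t4, t5}
|Sat(EG (AG (EG start)))| = |{t4, t5}| = 2.

2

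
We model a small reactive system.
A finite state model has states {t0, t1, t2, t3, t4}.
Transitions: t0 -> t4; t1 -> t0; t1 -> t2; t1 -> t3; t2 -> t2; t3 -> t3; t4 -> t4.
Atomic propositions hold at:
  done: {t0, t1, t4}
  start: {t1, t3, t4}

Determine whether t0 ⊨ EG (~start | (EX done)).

Sat(~start) = {t0, t2}
Sat(EX done) = {s : some successor in {t0, t1, t4}} = {t0, t1, t4}
Sat(~start | (EX done)) = {t0, t1, t2, t4}
EG (~start | (EX done)): greatest fixpoint, start Z0 = {t0, t1, t2, t4}, keep only states in Sat with some successor in Z. Already a fixed point.
Sat(EG (~start | (EX done))) = {t0, t1, t2, t4}
t0 ∈ Sat(EG (~start | (EX done))) = {t0, t1, t2, t4}, so the formula holds at t0.

Yes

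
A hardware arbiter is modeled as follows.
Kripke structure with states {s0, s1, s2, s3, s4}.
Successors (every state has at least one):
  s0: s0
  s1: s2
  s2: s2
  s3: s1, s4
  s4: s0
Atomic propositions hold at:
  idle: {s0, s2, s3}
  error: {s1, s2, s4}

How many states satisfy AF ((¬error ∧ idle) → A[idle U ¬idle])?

Sat(¬error) = {s0, s3}
Sat(¬error ∧ idle) = {s0, s3}
Sat(¬idle) = {s1, s4}
A[idle U ¬idle]: least fixpoint, start Z0 = Sat(¬idle) = {s1, s4}, add states in Sat(idle) with every successor in Z. Z1 = {s1, s3, s4}; fixed.
Sat(A[idle U ¬idle]) = {s1, s3, s4}
Sat((¬error ∧ idle) → A[idle U ¬idle]) = {s1, s2, s3, s4}
AF ((¬error ∧ idle) → A[idle U ¬idle]): least fixpoint, start Z0 = {s1, s2, s3, s4}, add states with every successor in Z. Already a fixed point.
Sat(AF ((¬error ∧ idle) → A[idle U ¬idle])) = {s1, s2, s3, s4}
|Sat(AF ((¬error ∧ idle) → A[idle U ¬idle]))| = |{s1, s2, s3, s4}| = 4.

4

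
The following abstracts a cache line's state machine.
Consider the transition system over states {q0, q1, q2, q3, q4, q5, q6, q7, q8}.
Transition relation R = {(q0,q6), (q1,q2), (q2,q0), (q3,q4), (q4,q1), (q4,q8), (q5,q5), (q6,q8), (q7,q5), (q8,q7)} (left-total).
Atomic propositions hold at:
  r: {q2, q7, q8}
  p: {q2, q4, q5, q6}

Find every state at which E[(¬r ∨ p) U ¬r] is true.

Sat(¬r) = {q0, q1, q3, q4, q5, q6}
Sat(¬r ∨ p) = {q0, q1, q2, q3, q4, q5, q6}
E[(¬r ∨ p) U ¬r]: least fixpoint, start Z0 = Sat(¬r) = {q0, q1, q3, q4, q5, q6}, add states in Sat(¬r ∨ p) with some successor in Z. Z1 = {q0, q1, q2, q3, q4, q5, q6}; fixed.
Sat(E[(¬r ∨ p) U ¬r]) = {q0, q1, q2, q3, q4, q5, q6}

{q0, q1, q2, q3, q4, q5, q6}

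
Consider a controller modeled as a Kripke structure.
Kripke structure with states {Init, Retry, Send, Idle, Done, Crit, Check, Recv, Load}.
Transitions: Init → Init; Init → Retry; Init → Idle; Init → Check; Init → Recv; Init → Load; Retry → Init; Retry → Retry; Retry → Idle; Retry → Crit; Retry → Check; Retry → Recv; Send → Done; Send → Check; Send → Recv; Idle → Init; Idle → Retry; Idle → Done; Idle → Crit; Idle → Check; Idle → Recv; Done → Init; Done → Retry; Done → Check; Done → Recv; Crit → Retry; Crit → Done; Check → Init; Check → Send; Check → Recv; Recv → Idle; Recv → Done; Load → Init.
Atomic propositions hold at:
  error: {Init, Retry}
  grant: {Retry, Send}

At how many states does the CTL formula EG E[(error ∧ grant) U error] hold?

Sat(error ∧ grant) = {Retry}
E[(error ∧ grant) U error]: least fixpoint, start Z0 = Sat(error) = {Init, Retry}, add states in Sat(error ∧ grant) with some successor in Z. Already a fixed point.
Sat(E[(error ∧ grant) U error]) = {Init, Retry}
EG E[(error ∧ grant) U error]: greatest fixpoint, start Z0 = {Init, Retry}, keep only states in Sat with some successor in Z. Already a fixed point.
Sat(EG E[(error ∧ grant) U error]) = {Init, Retry}
|Sat(EG E[(error ∧ grant) U error])| = |{Init, Retry}| = 2.

2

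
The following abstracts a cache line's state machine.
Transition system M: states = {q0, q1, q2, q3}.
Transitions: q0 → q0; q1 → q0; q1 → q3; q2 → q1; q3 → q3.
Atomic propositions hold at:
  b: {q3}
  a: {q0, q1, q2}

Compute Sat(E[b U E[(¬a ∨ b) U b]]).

{q3}

Sat(¬a) = {q3}
Sat(¬a ∨ b) = {q3}
E[(¬a ∨ b) U b]: least fixpoint, start Z0 = Sat(b) = {q3}, add states in Sat(¬a ∨ b) with some successor in Z. Already a fixed point.
Sat(E[(¬a ∨ b) U b]) = {q3}
E[b U E[(¬a ∨ b) U b]]: least fixpoint, start Z0 = Sat(E[(¬a ∨ b) U b]) = {q3}, add states in Sat(b) with some successor in Z. Already a fixed point.
Sat(E[b U E[(¬a ∨ b) U b]]) = {q3}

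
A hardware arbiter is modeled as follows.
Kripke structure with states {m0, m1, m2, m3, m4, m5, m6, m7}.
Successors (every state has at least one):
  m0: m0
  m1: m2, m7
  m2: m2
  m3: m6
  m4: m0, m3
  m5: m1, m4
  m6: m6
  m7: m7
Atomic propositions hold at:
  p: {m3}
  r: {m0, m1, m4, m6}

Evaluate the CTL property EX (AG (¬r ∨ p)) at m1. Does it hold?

Yes

Sat(¬r) = {m2, m3, m5, m7}
Sat(¬r ∨ p) = {m2, m3, m5, m7}
AG (¬r ∨ p): greatest fixpoint, start Z0 = {m2, m3, m5, m7}, keep only states in Sat with every successor in Z. Z1 = {m2, m7}; fixed.
Sat(AG (¬r ∨ p)) = {m2, m7}
Sat(EX (AG (¬r ∨ p))) = {s : some successor in {m2, m7}} = {m1, m2, m7}
m1 ∈ Sat(EX (AG (¬r ∨ p))) = {m1, m2, m7}, so the formula holds at m1.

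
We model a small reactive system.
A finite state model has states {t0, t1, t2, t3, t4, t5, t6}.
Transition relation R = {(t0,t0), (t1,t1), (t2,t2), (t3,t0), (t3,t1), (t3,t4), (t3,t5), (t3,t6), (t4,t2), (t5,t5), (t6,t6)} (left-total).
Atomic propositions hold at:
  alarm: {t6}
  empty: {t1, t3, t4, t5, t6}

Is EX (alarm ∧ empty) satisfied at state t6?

Sat(alarm ∧ empty) = {t6}
Sat(EX (alarm ∧ empty)) = {s : some successor in {t6}} = {t3, t6}
t6 ∈ Sat(EX (alarm ∧ empty)) = {t3, t6}, so the formula holds at t6.

Yes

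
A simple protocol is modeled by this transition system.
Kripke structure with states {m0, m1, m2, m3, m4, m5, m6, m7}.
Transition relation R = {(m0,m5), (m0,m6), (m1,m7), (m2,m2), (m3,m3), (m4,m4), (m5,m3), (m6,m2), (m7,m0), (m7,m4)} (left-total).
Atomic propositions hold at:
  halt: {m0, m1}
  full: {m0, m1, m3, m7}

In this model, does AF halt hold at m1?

AF halt: least fixpoint, start Z0 = {m0, m1}, add states with every successor in Z. Already a fixed point.
Sat(AF halt) = {m0, m1}
m1 ∈ Sat(AF halt) = {m0, m1}, so the formula holds at m1.

Yes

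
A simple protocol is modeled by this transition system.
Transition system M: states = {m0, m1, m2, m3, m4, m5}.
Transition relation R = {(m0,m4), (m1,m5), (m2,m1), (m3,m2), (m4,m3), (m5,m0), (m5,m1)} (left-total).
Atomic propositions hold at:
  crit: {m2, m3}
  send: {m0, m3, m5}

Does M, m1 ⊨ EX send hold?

Yes

Sat(EX send) = {s : some successor in {m0, m3, m5}} = {m1, m4, m5}
m1 ∈ Sat(EX send) = {m1, m4, m5}, so the formula holds at m1.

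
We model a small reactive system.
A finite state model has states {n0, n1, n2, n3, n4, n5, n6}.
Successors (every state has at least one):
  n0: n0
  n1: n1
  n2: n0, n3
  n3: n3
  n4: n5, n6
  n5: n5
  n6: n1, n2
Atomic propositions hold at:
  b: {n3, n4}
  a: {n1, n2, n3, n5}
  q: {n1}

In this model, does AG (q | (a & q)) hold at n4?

Sat(a & q) = {n1}
Sat(q | (a & q)) = {n1}
AG (q | (a & q)): greatest fixpoint, start Z0 = {n1}, keep only states in Sat with every successor in Z. Already a fixed point.
Sat(AG (q | (a & q))) = {n1}
n4 ∉ Sat(AG (q | (a & q))) = {n1}, so the formula does not hold at n4.

No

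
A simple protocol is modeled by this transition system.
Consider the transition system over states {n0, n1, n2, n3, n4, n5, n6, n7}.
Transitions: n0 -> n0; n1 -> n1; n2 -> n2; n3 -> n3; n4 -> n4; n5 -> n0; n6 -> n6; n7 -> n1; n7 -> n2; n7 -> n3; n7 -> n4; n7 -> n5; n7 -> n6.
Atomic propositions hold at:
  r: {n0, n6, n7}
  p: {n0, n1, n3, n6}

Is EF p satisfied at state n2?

EF p: least fixpoint, start Z0 = {n0, n1, n3, n6}, add states with some successor in Z. Z1 = {n0, n1, n3, n5, n6, n7}; fixed.
Sat(EF p) = {n0, n1, n3, n5, n6, n7}
n2 ∉ Sat(EF p) = {n0, n1, n3, n5, n6, n7}, so the formula does not hold at n2.

No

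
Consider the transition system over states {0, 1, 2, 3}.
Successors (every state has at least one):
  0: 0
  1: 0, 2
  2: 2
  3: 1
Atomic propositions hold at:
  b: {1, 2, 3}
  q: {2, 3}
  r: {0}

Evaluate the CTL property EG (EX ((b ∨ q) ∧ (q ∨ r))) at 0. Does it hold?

No

Sat(b ∨ q) = {1, 2, 3}
Sat(q ∨ r) = {0, 2, 3}
Sat((b ∨ q) ∧ (q ∨ r)) = {2, 3}
Sat(EX ((b ∨ q) ∧ (q ∨ r))) = {s : some successor in {2, 3}} = {1, 2}
EG (EX ((b ∨ q) ∧ (q ∨ r))): greatest fixpoint, start Z0 = {1, 2}, keep only states in Sat with some successor in Z. Already a fixed point.
Sat(EG (EX ((b ∨ q) ∧ (q ∨ r)))) = {1, 2}
0 ∉ Sat(EG (EX ((b ∨ q) ∧ (q ∨ r)))) = {1, 2}, so the formula does not hold at 0.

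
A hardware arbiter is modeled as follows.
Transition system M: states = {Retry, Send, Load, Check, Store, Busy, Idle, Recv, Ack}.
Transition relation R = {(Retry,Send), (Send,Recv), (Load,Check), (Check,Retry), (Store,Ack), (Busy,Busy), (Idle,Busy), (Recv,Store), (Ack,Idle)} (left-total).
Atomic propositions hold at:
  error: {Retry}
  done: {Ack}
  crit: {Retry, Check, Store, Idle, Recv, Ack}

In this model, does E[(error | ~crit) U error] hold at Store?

Sat(~crit) = {Send, Load, Busy}
Sat(error | ~crit) = {Retry, Send, Load, Busy}
E[(error | ~crit) U error]: least fixpoint, start Z0 = Sat(error) = {Retry}, add states in Sat(error | ~crit) with some successor in Z. Already a fixed point.
Sat(E[(error | ~crit) U error]) = {Retry}
Store ∉ Sat(E[(error | ~crit) U error]) = {Retry}, so the formula does not hold at Store.

No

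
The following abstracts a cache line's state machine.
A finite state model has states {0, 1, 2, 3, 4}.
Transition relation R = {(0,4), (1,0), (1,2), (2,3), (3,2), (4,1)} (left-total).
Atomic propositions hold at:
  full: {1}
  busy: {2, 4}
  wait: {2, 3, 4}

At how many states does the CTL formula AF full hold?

3

AF full: least fixpoint, start Z0 = {1}, add states with every successor in Z. Z1 = {1, 4}; Z2 = {0, 1, 4}; fixed.
Sat(AF full) = {0, 1, 4}
|Sat(AF full)| = |{0, 1, 4}| = 3.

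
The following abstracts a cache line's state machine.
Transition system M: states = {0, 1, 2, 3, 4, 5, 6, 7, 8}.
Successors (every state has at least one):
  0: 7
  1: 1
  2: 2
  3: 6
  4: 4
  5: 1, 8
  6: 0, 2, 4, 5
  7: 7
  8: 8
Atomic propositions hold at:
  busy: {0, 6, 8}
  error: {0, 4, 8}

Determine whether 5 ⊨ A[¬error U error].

Sat(¬error) = {1, 2, 3, 5, 6, 7}
A[¬error U error]: least fixpoint, start Z0 = Sat(error) = {0, 4, 8}, add states in Sat(¬error) with every successor in Z. Already a fixed point.
Sat(A[¬error U error]) = {0, 4, 8}
5 ∉ Sat(A[¬error U error]) = {0, 4, 8}, so the formula does not hold at 5.

No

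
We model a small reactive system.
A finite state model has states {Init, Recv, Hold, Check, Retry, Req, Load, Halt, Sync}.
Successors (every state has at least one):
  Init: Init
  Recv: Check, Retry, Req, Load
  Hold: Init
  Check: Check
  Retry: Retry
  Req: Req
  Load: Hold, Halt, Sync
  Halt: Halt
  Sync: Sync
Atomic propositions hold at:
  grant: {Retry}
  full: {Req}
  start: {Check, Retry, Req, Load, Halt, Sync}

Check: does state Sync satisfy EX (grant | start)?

Yes

Sat(grant | start) = {Check, Retry, Req, Load, Halt, Sync}
Sat(EX (grant | start)) = {s : some successor in {Check, Retry, Req, Load, Halt, Sync}} = {Recv, Check, Retry, Req, Load, Halt, Sync}
Sync ∈ Sat(EX (grant | start)) = {Recv, Check, Retry, Req, Load, Halt, Sync}, so the formula holds at Sync.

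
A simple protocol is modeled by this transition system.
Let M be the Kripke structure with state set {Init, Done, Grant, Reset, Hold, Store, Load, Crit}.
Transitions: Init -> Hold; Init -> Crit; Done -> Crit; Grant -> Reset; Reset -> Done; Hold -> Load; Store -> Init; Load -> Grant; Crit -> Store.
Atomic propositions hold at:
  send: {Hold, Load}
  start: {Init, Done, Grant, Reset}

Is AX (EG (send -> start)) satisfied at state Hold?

No

Sat(send -> start) = {Init, Done, Grant, Reset, Store, Crit}
EG (send -> start): greatest fixpoint, start Z0 = {Init, Done, Grant, Reset, Store, Crit}, keep only states in Sat with some successor in Z. Already a fixed point.
Sat(EG (send -> start)) = {Init, Done, Grant, Reset, Store, Crit}
Sat(AX (EG (send -> start))) = {s : every successor in {Init, Done, Grant, Reset, Store, Crit}} = {Done, Grant, Reset, Store, Load, Crit}
Hold ∉ Sat(AX (EG (send -> start))) = {Done, Grant, Reset, Store, Load, Crit}, so the formula does not hold at Hold.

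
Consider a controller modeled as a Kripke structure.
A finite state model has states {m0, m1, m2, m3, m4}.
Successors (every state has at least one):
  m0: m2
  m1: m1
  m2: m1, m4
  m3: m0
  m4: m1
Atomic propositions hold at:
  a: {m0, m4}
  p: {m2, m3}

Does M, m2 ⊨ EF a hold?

Yes

EF a: least fixpoint, start Z0 = {m0, m4}, add states with some successor in Z. Z1 = {m0, m2, m3, m4}; fixed.
Sat(EF a) = {m0, m2, m3, m4}
m2 ∈ Sat(EF a) = {m0, m2, m3, m4}, so the formula holds at m2.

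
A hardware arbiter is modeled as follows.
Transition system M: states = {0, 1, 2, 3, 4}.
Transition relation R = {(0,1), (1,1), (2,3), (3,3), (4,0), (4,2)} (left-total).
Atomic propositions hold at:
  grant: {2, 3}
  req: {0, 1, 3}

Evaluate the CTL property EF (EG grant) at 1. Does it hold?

EG grant: greatest fixpoint, start Z0 = {2, 3}, keep only states in Sat with some successor in Z. Already a fixed point.
Sat(EG grant) = {2, 3}
EF (EG grant): least fixpoint, start Z0 = {2, 3}, add states with some successor in Z. Z1 = {2, 3, 4}; fixed.
Sat(EF (EG grant)) = {2, 3, 4}
1 ∉ Sat(EF (EG grant)) = {2, 3, 4}, so the formula does not hold at 1.

No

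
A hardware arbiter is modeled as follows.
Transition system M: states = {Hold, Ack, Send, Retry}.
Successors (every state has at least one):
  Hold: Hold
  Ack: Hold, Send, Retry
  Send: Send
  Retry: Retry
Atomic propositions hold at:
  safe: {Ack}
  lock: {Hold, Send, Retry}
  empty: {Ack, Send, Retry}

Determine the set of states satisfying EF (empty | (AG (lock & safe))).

{Ack, Send, Retry}

Sat(lock & safe) = ∅
AG (lock & safe): greatest fixpoint, start Z0 = ∅, keep only states in Sat with every successor in Z. Already a fixed point.
Sat(AG (lock & safe)) = ∅
Sat(empty | (AG (lock & safe))) = {Ack, Send, Retry}
EF (empty | (AG (lock & safe))): least fixpoint, start Z0 = {Ack, Send, Retry}, add states with some successor in Z. Already a fixed point.
Sat(EF (empty | (AG (lock & safe)))) = {Ack, Send, Retry}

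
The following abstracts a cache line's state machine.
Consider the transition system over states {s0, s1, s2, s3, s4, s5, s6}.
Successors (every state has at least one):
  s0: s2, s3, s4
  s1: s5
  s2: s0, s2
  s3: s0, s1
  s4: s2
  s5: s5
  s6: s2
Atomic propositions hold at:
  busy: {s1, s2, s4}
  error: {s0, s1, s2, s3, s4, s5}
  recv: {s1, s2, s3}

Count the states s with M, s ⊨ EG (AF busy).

AF busy: least fixpoint, start Z0 = {s1, s2, s4}, add states with every successor in Z. Z1 = {s1, s2, s4, s6}; fixed.
Sat(AF busy) = {s1, s2, s4, s6}
EG (AF busy): greatest fixpoint, start Z0 = {s1, s2, s4, s6}, keep only states in Sat with some successor in Z. Z1 = {s2, s4, s6}; fixed.
Sat(EG (AF busy)) = {s2, s4, s6}
|Sat(EG (AF busy))| = |{s2, s4, s6}| = 3.

3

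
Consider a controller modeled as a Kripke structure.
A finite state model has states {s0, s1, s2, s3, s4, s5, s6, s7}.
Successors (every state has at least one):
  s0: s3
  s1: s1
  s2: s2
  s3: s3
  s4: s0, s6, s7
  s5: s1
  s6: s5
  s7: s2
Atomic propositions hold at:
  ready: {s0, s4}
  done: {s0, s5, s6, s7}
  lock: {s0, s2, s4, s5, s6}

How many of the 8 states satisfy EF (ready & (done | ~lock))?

Sat(~lock) = {s1, s3, s7}
Sat(done | ~lock) = {s0, s1, s3, s5, s6, s7}
Sat(ready & (done | ~lock)) = {s0}
EF (ready & (done | ~lock)): least fixpoint, start Z0 = {s0}, add states with some successor in Z. Z1 = {s0, s4}; fixed.
Sat(EF (ready & (done | ~lock))) = {s0, s4}
|Sat(EF (ready & (done | ~lock)))| = |{s0, s4}| = 2.

2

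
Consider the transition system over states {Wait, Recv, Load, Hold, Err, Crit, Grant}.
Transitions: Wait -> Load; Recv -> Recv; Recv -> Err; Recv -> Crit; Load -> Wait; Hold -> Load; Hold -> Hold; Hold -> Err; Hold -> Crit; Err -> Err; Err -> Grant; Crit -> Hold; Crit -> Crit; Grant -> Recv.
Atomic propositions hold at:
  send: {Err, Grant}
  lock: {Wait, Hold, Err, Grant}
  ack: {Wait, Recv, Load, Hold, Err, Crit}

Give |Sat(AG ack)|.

2

AG ack: greatest fixpoint, start Z0 = {Wait, Recv, Load, Hold, Err, Crit}, keep only states in Sat with every successor in Z. Z1 = {Wait, Recv, Load, Hold, Crit}; Z2 = {Wait, Load, Crit}; Z3 = {Wait, Load}; fixed.
Sat(AG ack) = {Wait, Load}
|Sat(AG ack)| = |{Wait, Load}| = 2.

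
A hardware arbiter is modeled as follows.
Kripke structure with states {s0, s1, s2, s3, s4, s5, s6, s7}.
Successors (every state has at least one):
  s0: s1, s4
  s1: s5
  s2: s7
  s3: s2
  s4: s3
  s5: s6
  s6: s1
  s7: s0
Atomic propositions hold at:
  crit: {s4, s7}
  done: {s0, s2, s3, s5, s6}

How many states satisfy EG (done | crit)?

5

Sat(done | crit) = {s0, s2, s3, s4, s5, s6, s7}
EG (done | crit): greatest fixpoint, start Z0 = {s0, s2, s3, s4, s5, s6, s7}, keep only states in Sat with some successor in Z. Z1 = {s0, s2, s3, s4, s5, s7}; Z2 = {s0, s2, s3, s4, s7}; fixed.
Sat(EG (done | crit)) = {s0, s2, s3, s4, s7}
|Sat(EG (done | crit))| = |{s0, s2, s3, s4, s7}| = 5.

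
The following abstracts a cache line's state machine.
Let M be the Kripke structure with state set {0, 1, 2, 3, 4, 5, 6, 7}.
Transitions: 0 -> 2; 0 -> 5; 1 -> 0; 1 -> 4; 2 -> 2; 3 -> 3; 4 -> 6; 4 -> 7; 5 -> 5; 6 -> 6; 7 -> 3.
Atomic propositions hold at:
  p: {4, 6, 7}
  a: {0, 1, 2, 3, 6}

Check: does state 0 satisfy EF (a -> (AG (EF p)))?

Yes

EF p: least fixpoint, start Z0 = {4, 6, 7}, add states with some successor in Z. Z1 = {1, 4, 6, 7}; fixed.
Sat(EF p) = {1, 4, 6, 7}
AG (EF p): greatest fixpoint, start Z0 = {1, 4, 6, 7}, keep only states in Sat with every successor in Z. Z1 = {4, 6}; Z2 = {6}; fixed.
Sat(AG (EF p)) = {6}
Sat(a -> (AG (EF p))) = {4, 5, 6, 7}
EF (a -> (AG (EF p))): least fixpoint, start Z0 = {4, 5, 6, 7}, add states with some successor in Z. Z1 = {0, 1, 4, 5, 6, 7}; fixed.
Sat(EF (a -> (AG (EF p)))) = {0, 1, 4, 5, 6, 7}
0 ∈ Sat(EF (a -> (AG (EF p)))) = {0, 1, 4, 5, 6, 7}, so the formula holds at 0.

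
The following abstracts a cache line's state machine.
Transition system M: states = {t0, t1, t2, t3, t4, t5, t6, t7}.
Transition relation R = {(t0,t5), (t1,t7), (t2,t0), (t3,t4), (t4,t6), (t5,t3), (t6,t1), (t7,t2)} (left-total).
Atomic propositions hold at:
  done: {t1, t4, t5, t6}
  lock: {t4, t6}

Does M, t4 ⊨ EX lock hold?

Sat(EX lock) = {s : some successor in {t4, t6}} = {t3, t4}
t4 ∈ Sat(EX lock) = {t3, t4}, so the formula holds at t4.

Yes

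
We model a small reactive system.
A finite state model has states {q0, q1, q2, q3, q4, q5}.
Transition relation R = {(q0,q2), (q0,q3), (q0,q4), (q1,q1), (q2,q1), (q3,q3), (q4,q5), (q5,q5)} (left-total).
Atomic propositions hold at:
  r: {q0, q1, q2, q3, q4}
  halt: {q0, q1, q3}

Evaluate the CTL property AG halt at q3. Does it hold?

Yes

AG halt: greatest fixpoint, start Z0 = {q0, q1, q3}, keep only states in Sat with every successor in Z. Z1 = {q1, q3}; fixed.
Sat(AG halt) = {q1, q3}
q3 ∈ Sat(AG halt) = {q1, q3}, so the formula holds at q3.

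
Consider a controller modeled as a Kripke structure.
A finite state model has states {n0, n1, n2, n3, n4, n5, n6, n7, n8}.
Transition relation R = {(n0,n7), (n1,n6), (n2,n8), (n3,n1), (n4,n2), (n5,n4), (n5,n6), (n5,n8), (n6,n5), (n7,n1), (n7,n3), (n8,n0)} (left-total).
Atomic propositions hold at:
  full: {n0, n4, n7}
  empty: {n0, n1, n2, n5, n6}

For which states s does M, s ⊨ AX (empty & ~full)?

Sat(~full) = {n1, n2, n3, n5, n6, n8}
Sat(empty & ~full) = {n1, n2, n5, n6}
Sat(AX (empty & ~full)) = {s : every successor in {n1, n2, n5, n6}} = {n1, n3, n4, n6}

{n1, n3, n4, n6}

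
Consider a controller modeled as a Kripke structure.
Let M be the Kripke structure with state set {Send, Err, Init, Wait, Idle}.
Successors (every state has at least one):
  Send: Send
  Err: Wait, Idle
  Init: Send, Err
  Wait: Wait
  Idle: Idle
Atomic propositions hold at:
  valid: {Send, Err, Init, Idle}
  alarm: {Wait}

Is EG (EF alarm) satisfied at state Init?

Yes

EF alarm: least fixpoint, start Z0 = {Wait}, add states with some successor in Z. Z1 = {Err, Wait}; Z2 = {Err, Init, Wait}; fixed.
Sat(EF alarm) = {Err, Init, Wait}
EG (EF alarm): greatest fixpoint, start Z0 = {Err, Init, Wait}, keep only states in Sat with some successor in Z. Already a fixed point.
Sat(EG (EF alarm)) = {Err, Init, Wait}
Init ∈ Sat(EG (EF alarm)) = {Err, Init, Wait}, so the formula holds at Init.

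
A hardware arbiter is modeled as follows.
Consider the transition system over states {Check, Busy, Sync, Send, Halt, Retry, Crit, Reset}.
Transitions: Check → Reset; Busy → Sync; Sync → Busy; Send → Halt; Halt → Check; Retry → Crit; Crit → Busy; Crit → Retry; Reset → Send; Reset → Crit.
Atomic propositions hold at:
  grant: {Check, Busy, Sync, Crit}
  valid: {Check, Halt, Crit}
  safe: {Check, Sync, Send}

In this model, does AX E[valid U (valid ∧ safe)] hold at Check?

No

Sat(valid ∧ safe) = {Check}
E[valid U (valid ∧ safe)]: least fixpoint, start Z0 = Sat((valid ∧ safe)) = {Check}, add states in Sat(valid) with some successor in Z. Z1 = {Check, Halt}; fixed.
Sat(E[valid U (valid ∧ safe)]) = {Check, Halt}
Sat(AX E[valid U (valid ∧ safe)]) = {s : every successor in {Check, Halt}} = {Send, Halt}
Check ∉ Sat(AX E[valid U (valid ∧ safe)]) = {Send, Halt}, so the formula does not hold at Check.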